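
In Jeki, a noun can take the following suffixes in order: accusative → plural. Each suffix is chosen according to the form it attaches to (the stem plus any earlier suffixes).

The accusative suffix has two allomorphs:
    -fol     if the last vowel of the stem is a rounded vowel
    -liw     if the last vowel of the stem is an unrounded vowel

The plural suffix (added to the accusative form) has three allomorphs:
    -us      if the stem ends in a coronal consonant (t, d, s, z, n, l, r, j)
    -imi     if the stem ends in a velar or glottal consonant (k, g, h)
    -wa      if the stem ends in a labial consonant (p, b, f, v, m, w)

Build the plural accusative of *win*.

Since the last vowel of *win* is /i/ (an unrounded vowel), it takes -liw, giving *winliw*.
The accusative form *winliw* — final consonant /w/ (labial) → -wa → *winliwwa*.

winliwwa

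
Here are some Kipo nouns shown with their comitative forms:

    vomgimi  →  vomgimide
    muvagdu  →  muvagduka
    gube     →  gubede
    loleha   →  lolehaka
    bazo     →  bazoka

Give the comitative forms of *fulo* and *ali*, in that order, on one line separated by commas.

The alternation tracks the last vowel of the stem — -de when the last vowel of the stem is a front vowel (*vomgimi*, *gube*); -ka when the last vowel of the stem is a back vowel (*muvagdu*, *loleha*, *bazo*).
The last vowel of *fulo* is /o/, which is a back vowel, so the suffix is -ka, giving *fuloka*.
*ali* — last vowel /i/ (a front vowel) → -de → *alide*.

fuloka, alide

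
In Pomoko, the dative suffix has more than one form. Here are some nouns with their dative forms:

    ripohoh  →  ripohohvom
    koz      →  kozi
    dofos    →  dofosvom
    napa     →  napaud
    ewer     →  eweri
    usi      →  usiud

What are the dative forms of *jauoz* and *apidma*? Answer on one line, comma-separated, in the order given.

The suffix is conditioned by the final sound: -vom when the stem ends in a voiceless consonant (*ripohoh*, *dofos*); -i when the stem ends in a voiced consonant (*koz*, *ewer*); -ud when the stem ends in a vowel (*napa*, *usi*).
Since the final sound of *jauoz* is /z/ (a voiced consonant), it takes -i, giving *jauozi*.
*apidma*: final sound = /a/, a vowel → -ud → *apidmaud*.

jauozi, apidmaud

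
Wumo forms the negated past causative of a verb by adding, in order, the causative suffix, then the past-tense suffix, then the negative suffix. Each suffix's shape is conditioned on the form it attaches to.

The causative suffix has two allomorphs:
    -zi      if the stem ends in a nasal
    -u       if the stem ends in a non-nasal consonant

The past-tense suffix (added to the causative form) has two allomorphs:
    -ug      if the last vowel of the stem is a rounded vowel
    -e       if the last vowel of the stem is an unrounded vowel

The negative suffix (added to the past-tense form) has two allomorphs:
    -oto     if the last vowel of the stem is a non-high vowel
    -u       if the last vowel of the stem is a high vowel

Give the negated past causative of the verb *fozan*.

*fozan*: final consonant = /n/, a nasal → -zi → *fozanzi*.
The causative form *fozanzi*: last vowel = /i/, an unrounded vowel → -e → *fozanzie*.
The last vowel of the past-tense form *fozanzie* is /e/, which is a non-high vowel, so the negative suffix is -oto, giving *fozanzieoto*.

fozanzieoto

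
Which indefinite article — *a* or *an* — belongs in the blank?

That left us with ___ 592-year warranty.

a

The indefinite article is chosen by the initial *sound* of the following word, not its spelling.
The number *592* is spoken "five hundred …", beginning with /faɪv/ — a consonant sound.
So the article is *a*: That left us with a 592-year warranty.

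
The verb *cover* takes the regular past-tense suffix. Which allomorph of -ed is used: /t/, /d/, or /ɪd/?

The stem *cover* ends in a voiced sound other than /d/.
The -ed suffix is realized as /ɪd/ after /t, d/; as /t/ after other voiceless consonants; and as /d/ after other voiced sounds.
So -ed on *cover* is pronounced /d/.

/d/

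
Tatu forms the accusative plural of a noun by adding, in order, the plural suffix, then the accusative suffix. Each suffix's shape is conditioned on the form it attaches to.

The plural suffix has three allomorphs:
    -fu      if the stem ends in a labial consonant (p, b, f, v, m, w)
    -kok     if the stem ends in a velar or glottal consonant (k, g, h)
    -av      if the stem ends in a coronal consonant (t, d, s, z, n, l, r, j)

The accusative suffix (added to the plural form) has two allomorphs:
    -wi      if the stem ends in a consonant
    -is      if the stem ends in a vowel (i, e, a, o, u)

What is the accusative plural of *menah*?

menahkokwi

The final consonant of *menah* is /h/, which is velar/glottal, so the plural suffix is -kok, giving *menahkok*.
The plural form *menahkok*: final sound = /k/, a consonant → -wi → *menahkokwi*.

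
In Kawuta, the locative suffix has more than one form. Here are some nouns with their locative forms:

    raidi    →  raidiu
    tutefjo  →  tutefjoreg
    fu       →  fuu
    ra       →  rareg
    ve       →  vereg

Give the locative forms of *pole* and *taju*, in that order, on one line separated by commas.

polereg, tajuu

Looking at the last vowel of each stem: -u when the last vowel of the stem is a high vowel (*raidi*, *fu*); -reg when the last vowel of the stem is a non-high vowel (*tutefjo*, *ra*, *ve*).
The last vowel of *pole* is /e/, which is a non-high vowel, so the suffix is -reg, giving *polereg*.
*taju*: last vowel = /u/, a high vowel → -u → *tajuu*.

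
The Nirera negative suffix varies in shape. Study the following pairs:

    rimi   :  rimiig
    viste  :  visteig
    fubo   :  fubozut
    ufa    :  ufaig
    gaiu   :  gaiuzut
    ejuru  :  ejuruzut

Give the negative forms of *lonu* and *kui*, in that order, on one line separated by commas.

The pattern is rounding harmony: -zut when the last vowel of the stem is a rounded vowel (*fubo*, *gaiu*, *ejuru*); -ig when the last vowel of the stem is an unrounded vowel (*rimi*, *viste*, *ufa*).
*lonu*: last vowel = /u/, a rounded vowel → -zut → *lonuzut*.
*kui*: last vowel = /i/, an unrounded vowel → -ig → *kuiig*.

lonuzut, kuiig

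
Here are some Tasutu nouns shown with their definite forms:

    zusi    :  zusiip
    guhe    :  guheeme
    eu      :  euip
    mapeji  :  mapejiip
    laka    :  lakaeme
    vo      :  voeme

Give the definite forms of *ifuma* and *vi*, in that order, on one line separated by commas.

The alternation tracks the last vowel of the stem — -ip when the last vowel of the stem is a high vowel (*zusi*, *eu*, *mapeji*); -eme when the last vowel of the stem is a non-high vowel (*guhe*, *laka*, *vo*).
*ifuma* — last vowel /a/ (a non-high vowel) → -eme → *ifumaeme*.
The last vowel of *vi* is /i/, which is a high vowel, so the suffix is -ip, giving *viip*.

ifumaeme, viip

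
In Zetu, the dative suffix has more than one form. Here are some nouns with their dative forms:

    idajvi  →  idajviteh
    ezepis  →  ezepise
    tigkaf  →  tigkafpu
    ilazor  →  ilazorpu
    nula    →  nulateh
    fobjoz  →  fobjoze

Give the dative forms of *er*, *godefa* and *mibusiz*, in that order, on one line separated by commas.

The suffix is conditioned by the final sound: -e when the stem ends in a sibilant (*ezepis*, *fobjoz*); -pu when the stem ends in a non-sibilant consonant (*tigkaf*, *ilazor*); -teh when the stem ends in a vowel (*idajvi*, *nula*).
Since the final sound of *er* is /r/ (a non-sibilant consonant), it takes -pu, giving *erpu*.
Since the final sound of *godefa* is /a/ (a vowel), it takes -teh, giving *godefateh*.
The final sound of *mibusiz* is /z/, which is a sibilant, so the suffix is -e, giving *mibusize*.

erpu, godefateh, mibusize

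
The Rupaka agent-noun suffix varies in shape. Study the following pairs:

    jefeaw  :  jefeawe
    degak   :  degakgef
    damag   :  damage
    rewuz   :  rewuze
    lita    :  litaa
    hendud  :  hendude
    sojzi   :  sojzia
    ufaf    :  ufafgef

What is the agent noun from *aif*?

The alternation tracks the final sound of the stem — -gef when the stem ends in a voiceless consonant (*degak*, *ufaf*); -e when the stem ends in a voiced consonant (*jefeaw*, *damag*, *rewuz*, *hendud*); -a when the stem ends in a vowel (*lita*, *sojzi*).
*aif*: final sound = /f/, a voiceless consonant → -gef → *aifgef*.

aifgef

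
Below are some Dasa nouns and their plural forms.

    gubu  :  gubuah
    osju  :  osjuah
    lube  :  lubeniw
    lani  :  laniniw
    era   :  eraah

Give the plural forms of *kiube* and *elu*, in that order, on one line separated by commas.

kiubeniw, eluah

The pattern is front/back vowel harmony: -niw when the last vowel of the stem is a front vowel (*lube*, *lani*); -ah when the last vowel of the stem is a back vowel (*gubu*, *osju*, *era*).
*kiube* — last vowel /e/ (a front vowel) → -niw → *kiubeniw*.
*elu* — last vowel /u/ (a back vowel) → -ah → *eluah*.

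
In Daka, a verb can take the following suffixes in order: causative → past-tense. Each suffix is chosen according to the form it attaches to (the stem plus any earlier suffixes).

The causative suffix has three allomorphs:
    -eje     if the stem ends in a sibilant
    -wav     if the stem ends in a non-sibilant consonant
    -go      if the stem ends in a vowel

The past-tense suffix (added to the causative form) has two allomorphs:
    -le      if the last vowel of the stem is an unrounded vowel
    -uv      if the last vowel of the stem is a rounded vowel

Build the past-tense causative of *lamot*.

Since the final sound of *lamot* is /t/ (a non-sibilant consonant), it takes -wav, giving *lamotwav*.
Since the last vowel of the causative form *lamotwav* is /a/ (an unrounded vowel), it takes -le, giving *lamotwavle*.

lamotwavle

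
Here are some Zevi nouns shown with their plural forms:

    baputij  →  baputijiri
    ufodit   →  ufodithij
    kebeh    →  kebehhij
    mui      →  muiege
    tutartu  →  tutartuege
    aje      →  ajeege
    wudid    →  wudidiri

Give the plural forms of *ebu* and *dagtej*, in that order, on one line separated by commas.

ebuege, dagtejiri

Looking at the final sound of each stem: -hij when the stem ends in a voiceless consonant (*ufodit*, *kebeh*); -iri when the stem ends in a voiced consonant (*baputij*, *wudid*); -ege when the stem ends in a vowel (*mui*, *tutartu*, *aje*).
*ebu* — final sound /u/ (a vowel) → -ege → *ebuege*.
*dagtej* — final sound /j/ (a voiced consonant) → -iri → *dagtejiri*.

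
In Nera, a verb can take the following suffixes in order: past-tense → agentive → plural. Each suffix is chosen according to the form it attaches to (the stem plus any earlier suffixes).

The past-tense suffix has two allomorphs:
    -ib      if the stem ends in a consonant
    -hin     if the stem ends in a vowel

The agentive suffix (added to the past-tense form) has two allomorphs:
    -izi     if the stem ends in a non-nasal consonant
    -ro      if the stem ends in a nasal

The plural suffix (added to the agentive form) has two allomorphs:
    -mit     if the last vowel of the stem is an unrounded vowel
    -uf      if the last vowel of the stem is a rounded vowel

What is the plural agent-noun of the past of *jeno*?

jenohinrouf

The final sound of *jeno* is /o/, which is a vowel, so the past-tense suffix is -hin, giving *jenohin*.
The past-tense form *jenohin*: final consonant = /n/, a nasal → -ro → *jenohinro*.
The agentive form *jenohinro* — last vowel /o/ (a rounded vowel) → -uf → *jenohinrouf*.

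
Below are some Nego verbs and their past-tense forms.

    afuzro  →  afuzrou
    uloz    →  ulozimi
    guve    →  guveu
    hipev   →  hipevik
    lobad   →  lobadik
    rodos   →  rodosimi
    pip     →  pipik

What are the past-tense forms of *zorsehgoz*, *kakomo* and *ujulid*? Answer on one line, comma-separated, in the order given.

The alternation tracks the final sound of the stem — -imi when the stem ends in a sibilant (*uloz*, *rodos*); -ik when the stem ends in a non-sibilant consonant (*hipev*, *lobad*, *pip*); -u when the stem ends in a vowel (*afuzro*, *guve*).
The final sound of *zorsehgoz* is /z/, which is a sibilant, so the suffix is -imi, giving *zorsehgozimi*.
Since the final sound of *kakomo* is /o/ (a vowel), it takes -u, giving *kakomou*.
*ujulid*: final sound = /d/, a non-sibilant consonant → -ik → *ujulidik*.

zorsehgozimi, kakomou, ujulidik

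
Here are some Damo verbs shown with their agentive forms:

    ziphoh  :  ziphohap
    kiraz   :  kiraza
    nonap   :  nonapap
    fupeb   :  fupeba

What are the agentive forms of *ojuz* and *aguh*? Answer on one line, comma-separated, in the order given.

ojuza, aguhap

The suffix is conditioned by the final consonant: -ap when the stem ends in a voiceless consonant (*ziphoh*, *nonap*); -a when the stem ends in a voiced consonant (*kiraz*, *fupeb*).
*ojuz* — final consonant /z/ (voiced) → -a → *ojuza*.
*aguh*: final consonant = /h/, voiceless → -ap → *aguhap*.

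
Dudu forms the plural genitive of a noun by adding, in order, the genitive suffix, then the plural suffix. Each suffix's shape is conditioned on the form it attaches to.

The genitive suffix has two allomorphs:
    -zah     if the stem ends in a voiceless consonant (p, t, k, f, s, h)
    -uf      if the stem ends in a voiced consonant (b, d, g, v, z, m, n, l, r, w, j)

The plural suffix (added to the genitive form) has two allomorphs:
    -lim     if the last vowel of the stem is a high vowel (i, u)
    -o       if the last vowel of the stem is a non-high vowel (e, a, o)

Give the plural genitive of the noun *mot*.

motzaho

The final consonant of *mot* is /t/, which is voiceless, so the genitive suffix is -zah, giving *motzah*.
Since the last vowel of the genitive form *motzah* is /a/ (a non-high vowel), it takes -o, giving *motzaho*.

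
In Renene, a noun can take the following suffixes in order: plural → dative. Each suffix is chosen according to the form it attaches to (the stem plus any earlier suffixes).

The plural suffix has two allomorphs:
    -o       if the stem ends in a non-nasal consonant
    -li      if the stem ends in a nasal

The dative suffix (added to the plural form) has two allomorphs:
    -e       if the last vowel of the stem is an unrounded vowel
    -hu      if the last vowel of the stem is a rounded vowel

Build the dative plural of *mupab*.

*mupab*: final consonant = /b/, non-nasal → -o → *mupabo*.
Since the last vowel of the plural form *mupabo* is /o/ (a rounded vowel), it takes -hu, giving *mupabohu*.

mupabohu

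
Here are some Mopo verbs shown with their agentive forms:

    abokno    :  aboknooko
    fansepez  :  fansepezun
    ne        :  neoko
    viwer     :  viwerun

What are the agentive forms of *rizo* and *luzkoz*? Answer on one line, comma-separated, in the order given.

The alternation tracks the final sound of the stem — -un when the stem ends in a consonant (*fansepez*, *viwer*); -oko when the stem ends in a vowel (*abokno*, *ne*).
Since the final sound of *rizo* is /o/ (a vowel), it takes -oko, giving *rizooko*.
*luzkoz*: final sound = /z/, a consonant → -un → *luzkozun*.

rizooko, luzkozun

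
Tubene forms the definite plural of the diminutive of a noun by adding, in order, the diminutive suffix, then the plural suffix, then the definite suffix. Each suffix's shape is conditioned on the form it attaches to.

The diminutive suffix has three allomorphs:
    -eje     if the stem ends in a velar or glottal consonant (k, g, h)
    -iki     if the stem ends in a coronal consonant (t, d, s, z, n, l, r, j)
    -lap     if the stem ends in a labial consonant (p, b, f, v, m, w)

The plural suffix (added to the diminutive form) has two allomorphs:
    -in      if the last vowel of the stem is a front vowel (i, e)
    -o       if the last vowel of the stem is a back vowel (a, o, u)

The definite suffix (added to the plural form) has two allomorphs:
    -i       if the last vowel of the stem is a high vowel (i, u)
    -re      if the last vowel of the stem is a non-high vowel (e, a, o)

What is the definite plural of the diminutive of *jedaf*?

The final consonant of *jedaf* is /f/, which is labial, so the diminutive suffix is -lap, giving *jedaflap*.
The last vowel of the diminutive form *jedaflap* is /a/, which is a back vowel, so the plural suffix is -o, giving *jedaflapo*.
The plural form *jedaflapo*: last vowel = /o/, a non-high vowel → -re → *jedaflapore*.

jedaflapore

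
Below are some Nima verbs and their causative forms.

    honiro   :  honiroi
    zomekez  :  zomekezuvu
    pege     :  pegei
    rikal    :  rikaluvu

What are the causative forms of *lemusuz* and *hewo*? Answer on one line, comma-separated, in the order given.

The pattern is consonant vs. vowel: -uvu when the stem ends in a consonant (*zomekez*, *rikal*); -i when the stem ends in a vowel (*honiro*, *pege*).
*lemusuz*: final sound = /z/, a consonant → -uvu → *lemusuzuvu*.
*hewo* — final sound /o/ (a vowel) → -i → *hewoi*.

lemusuzuvu, hewoi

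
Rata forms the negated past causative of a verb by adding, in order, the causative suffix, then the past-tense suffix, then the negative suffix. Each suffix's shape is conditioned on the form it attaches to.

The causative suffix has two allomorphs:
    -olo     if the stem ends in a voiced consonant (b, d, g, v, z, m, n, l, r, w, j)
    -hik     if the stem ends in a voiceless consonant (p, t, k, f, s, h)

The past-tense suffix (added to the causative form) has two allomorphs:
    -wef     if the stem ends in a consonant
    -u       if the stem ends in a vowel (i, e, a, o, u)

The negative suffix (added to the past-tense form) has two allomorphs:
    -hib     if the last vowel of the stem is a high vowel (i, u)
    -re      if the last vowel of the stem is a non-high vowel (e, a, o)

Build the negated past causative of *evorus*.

evorushikwefre

The final consonant of *evorus* is /s/, which is voiceless, so the causative suffix is -hik, giving *evorushik*.
The final sound of the causative form *evorushik* is /k/, which is a consonant, so the past-tense suffix is -wef, giving *evorushikwef*.
The past-tense form *evorushikwef* — last vowel /e/ (a non-high vowel) → -re → *evorushikwefre*.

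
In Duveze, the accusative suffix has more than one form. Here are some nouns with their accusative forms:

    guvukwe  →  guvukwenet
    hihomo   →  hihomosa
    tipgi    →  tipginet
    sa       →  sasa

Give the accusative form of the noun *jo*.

The suffix is conditioned by the last vowel: -net when the last vowel of the stem is a front vowel (*guvukwe*, *tipgi*); -sa when the last vowel of the stem is a back vowel (*hihomo*, *sa*).
Since the last vowel of *jo* is /o/ (a back vowel), it takes -sa, giving *josa*.

josa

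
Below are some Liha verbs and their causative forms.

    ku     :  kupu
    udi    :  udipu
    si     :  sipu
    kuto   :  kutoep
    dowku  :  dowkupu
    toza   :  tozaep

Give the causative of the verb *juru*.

The pattern is height harmony: -pu when the last vowel of the stem is a high vowel (*ku*, *udi*, *si*, *dowku*); -ep when the last vowel of the stem is a non-high vowel (*kuto*, *toza*).
*juru*: last vowel = /u/, a high vowel → -pu → *jurupu*.

jurupu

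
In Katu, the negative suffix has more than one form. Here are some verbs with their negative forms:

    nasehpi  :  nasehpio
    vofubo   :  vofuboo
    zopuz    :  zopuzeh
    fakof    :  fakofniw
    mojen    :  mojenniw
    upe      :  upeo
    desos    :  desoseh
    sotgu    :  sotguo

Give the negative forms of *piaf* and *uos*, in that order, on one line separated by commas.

piafniw, uoseh

The suffix is conditioned by the final sound: -eh when the stem ends in a sibilant (*zopuz*, *desos*); -niw when the stem ends in a non-sibilant consonant (*fakof*, *mojen*); -o when the stem ends in a vowel (*nasehpi*, *vofubo*, *upe*, *sotgu*).
The final sound of *piaf* is /f/, which is a non-sibilant consonant, so the suffix is -niw, giving *piafniw*.
Since the final sound of *uos* is /s/ (a sibilant), it takes -eh, giving *uoseh*.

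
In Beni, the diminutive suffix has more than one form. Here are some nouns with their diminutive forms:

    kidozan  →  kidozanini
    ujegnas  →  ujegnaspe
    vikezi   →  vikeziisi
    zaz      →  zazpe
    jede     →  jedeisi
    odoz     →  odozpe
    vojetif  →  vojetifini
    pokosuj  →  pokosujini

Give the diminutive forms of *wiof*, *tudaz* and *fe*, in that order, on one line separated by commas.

wiofini, tudazpe, feisi

The pattern is sibilance of the final sound: -pe when the stem ends in a sibilant (*ujegnas*, *zaz*, *odoz*); -ini when the stem ends in a non-sibilant consonant (*kidozan*, *vojetif*, *pokosuj*); -isi when the stem ends in a vowel (*vikezi*, *jede*).
*wiof* — final sound /f/ (a non-sibilant consonant) → -ini → *wiofini*.
The final sound of *tudaz* is /z/, which is a sibilant, so the suffix is -pe, giving *tudazpe*.
*fe* — final sound /e/ (a vowel) → -isi → *feisi*.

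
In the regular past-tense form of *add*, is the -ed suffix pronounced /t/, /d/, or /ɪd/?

The stem *add* ends in /t/ or /d/.
The -ed suffix is realized as /ɪd/ after /t, d/; as /t/ after other voiceless consonants; and as /d/ after other voiced sounds.
So -ed on *add* is pronounced /ɪd/.

/ɪd/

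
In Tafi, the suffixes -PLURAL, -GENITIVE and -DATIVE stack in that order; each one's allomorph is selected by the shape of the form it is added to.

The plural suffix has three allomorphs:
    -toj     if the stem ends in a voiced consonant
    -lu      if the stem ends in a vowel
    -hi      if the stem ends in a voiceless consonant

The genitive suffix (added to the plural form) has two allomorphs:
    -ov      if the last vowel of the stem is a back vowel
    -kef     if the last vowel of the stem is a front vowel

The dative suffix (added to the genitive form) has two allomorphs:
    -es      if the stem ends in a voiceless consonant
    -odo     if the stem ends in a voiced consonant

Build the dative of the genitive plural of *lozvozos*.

lozvozoshikefes

The final sound of *lozvozos* is /s/, which is a voiceless consonant, so the plural suffix is -hi, giving *lozvozoshi*.
The plural form *lozvozoshi*: last vowel = /i/, a front vowel → -kef → *lozvozoshikef*.
The genitive form *lozvozoshikef*: final consonant = /f/, voiceless → -es → *lozvozoshikefes*.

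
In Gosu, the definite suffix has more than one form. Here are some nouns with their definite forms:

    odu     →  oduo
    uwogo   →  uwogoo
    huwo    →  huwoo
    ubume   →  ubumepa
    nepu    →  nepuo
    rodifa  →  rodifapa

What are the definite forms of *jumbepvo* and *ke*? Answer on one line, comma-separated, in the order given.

The suffix is conditioned by the last vowel: -o when the last vowel of the stem is a rounded vowel (*odu*, *uwogo*, *huwo*, *nepu*); -pa when the last vowel of the stem is an unrounded vowel (*ubume*, *rodifa*).
*jumbepvo*: last vowel = /o/, a rounded vowel → -o → *jumbepvoo*.
*ke* — last vowel /e/ (an unrounded vowel) → -pa → *kepa*.

jumbepvoo, kepa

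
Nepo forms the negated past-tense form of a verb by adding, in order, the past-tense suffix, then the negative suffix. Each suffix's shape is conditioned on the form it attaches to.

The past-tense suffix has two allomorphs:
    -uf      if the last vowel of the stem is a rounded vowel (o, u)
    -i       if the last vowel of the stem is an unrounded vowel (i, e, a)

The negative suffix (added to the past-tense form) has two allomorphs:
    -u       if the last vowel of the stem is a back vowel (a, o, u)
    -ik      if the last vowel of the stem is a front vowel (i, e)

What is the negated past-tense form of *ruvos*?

Since the last vowel of *ruvos* is /o/ (a rounded vowel), it takes -uf, giving *ruvosuf*.
The past-tense form *ruvosuf*: last vowel = /u/, a back vowel → -u → *ruvosufu*.

ruvosufu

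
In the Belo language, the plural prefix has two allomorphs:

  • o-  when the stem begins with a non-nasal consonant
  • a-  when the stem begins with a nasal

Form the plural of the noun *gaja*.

Since the first consonant of *gaja* is /g/ (non-nasal), it takes o-, giving *ogaja*.

ogaja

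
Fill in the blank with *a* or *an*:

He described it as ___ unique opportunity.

a

The indefinite article is chosen by the initial *sound* of the following word, not its spelling.
*unique* begins with the sound /juː/ (u pronounced /juː/) — a consonant sound.
So the article is *a*: He described it as a unique opportunity.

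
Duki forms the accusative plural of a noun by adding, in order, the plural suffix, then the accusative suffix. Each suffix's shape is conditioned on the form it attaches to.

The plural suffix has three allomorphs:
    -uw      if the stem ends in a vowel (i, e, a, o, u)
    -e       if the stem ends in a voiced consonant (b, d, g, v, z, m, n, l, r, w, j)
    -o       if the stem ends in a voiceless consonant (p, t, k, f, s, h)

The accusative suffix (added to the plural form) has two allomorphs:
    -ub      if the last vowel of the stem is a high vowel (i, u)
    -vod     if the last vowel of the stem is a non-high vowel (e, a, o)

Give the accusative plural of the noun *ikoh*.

ikohovod

*ikoh*: final sound = /h/, a voiceless consonant → -o → *ikoho*.
The plural form *ikoho* — last vowel /o/ (a non-high vowel) → -vod → *ikohovod*.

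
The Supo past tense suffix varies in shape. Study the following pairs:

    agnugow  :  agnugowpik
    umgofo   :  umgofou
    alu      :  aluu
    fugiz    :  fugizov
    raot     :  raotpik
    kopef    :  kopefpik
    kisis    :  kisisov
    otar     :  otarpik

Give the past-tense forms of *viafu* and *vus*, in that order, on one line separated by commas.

The pattern is sibilance of the final sound: -ov when the stem ends in a sibilant (*fugiz*, *kisis*); -pik when the stem ends in a non-sibilant consonant (*agnugow*, *raot*, *kopef*, *otar*); -u when the stem ends in a vowel (*umgofo*, *alu*).
*viafu*: final sound = /u/, a vowel → -u → *viafuu*.
*vus*: final sound = /s/, a sibilant → -ov → *vusov*.

viafuu, vusov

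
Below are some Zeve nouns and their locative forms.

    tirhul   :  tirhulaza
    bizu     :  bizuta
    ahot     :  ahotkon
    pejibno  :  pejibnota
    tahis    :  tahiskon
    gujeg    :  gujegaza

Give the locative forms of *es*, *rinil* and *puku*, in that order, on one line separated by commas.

eskon, rinilaza, pukuta

Looking at the final sound of each stem: -kon when the stem ends in a voiceless consonant (*ahot*, *tahis*); -aza when the stem ends in a voiced consonant (*tirhul*, *gujeg*); -ta when the stem ends in a vowel (*bizu*, *pejibno*).
*es*: final sound = /s/, a voiceless consonant → -kon → *eskon*.
Since the final sound of *rinil* is /l/ (a voiced consonant), it takes -aza, giving *rinilaza*.
*puku*: final sound = /u/, a vowel → -ta → *pukuta*.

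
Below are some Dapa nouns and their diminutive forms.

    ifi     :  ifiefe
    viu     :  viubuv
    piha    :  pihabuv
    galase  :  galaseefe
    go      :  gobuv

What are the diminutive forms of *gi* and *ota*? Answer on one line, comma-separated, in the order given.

giefe, otabuv

The suffix is conditioned by the last vowel: -efe when the last vowel of the stem is a front vowel (*ifi*, *galase*); -buv when the last vowel of the stem is a back vowel (*viu*, *piha*, *go*).
*gi*: last vowel = /i/, a front vowel → -efe → *giefe*.
*ota* — last vowel /a/ (a back vowel) → -buv → *otabuv*.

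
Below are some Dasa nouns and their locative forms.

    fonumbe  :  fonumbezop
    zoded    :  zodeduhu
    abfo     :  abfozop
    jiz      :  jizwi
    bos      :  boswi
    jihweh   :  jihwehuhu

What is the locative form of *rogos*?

The alternation tracks the final sound of the stem — -wi when the stem ends in a sibilant (*jiz*, *bos*); -uhu when the stem ends in a non-sibilant consonant (*zoded*, *jihweh*); -zop when the stem ends in a vowel (*fonumbe*, *abfo*).
Since the final sound of *rogos* is /s/ (a sibilant), it takes -wi, giving *rogoswi*.

rogoswi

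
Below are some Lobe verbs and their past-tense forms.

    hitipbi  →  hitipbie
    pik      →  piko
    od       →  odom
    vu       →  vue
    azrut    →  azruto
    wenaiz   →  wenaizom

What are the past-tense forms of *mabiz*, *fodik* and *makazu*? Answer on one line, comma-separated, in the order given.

mabizom, fodiko, makazue

The suffix is conditioned by the final sound: -o when the stem ends in a voiceless consonant (*pik*, *azrut*); -om when the stem ends in a voiced consonant (*od*, *wenaiz*); -e when the stem ends in a vowel (*hitipbi*, *vu*).
*mabiz* — final sound /z/ (a voiced consonant) → -om → *mabizom*.
*fodik*: final sound = /k/, a voiceless consonant → -o → *fodiko*.
The final sound of *makazu* is /u/, which is a vowel, so the suffix is -e, giving *makazue*.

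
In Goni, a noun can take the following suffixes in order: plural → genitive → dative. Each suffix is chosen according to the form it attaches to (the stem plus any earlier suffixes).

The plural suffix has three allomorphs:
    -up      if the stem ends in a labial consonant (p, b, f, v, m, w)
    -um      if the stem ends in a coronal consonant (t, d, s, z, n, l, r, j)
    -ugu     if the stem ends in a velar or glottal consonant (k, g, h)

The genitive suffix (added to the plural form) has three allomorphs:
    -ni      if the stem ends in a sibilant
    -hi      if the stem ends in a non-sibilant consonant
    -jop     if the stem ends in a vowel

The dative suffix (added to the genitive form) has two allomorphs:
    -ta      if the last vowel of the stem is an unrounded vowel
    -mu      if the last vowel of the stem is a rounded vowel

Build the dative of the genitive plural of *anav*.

anavuphita

*anav* — final consonant /v/ (labial) → -up → *anavup*.
The final sound of the plural form *anavup* is /p/, which is a non-sibilant consonant, so the genitive suffix is -hi, giving *anavuphi*.
The last vowel of the genitive form *anavuphi* is /i/, which is an unrounded vowel, so the dative suffix is -ta, giving *anavuphita*.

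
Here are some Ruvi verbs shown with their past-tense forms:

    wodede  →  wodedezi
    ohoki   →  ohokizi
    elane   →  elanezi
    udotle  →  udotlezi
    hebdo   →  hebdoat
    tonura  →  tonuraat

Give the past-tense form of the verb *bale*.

The alternation tracks the last vowel of the stem — -zi when the last vowel of the stem is a front vowel (*wodede*, *ohoki*, *elane*, *udotle*); -at when the last vowel of the stem is a back vowel (*hebdo*, *tonura*).
The last vowel of *bale* is /e/, which is a front vowel, so the suffix is -zi, giving *balezi*.

balezi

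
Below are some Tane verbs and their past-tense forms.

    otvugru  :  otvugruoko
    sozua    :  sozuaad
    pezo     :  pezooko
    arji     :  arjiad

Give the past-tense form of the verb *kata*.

kataad

The pattern is rounding harmony: -oko when the last vowel of the stem is a rounded vowel (*otvugru*, *pezo*); -ad when the last vowel of the stem is an unrounded vowel (*sozua*, *arji*).
The last vowel of *kata* is /a/, which is an unrounded vowel, so the suffix is -ad, giving *kataad*.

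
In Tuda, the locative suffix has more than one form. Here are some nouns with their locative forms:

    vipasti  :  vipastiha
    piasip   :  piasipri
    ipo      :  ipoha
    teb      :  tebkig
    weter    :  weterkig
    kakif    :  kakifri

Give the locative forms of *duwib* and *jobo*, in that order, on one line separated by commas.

duwibkig, joboha

The suffix is conditioned by the final sound: -ri when the stem ends in a voiceless consonant (*piasip*, *kakif*); -kig when the stem ends in a voiced consonant (*teb*, *weter*); -ha when the stem ends in a vowel (*vipasti*, *ipo*).
Since the final sound of *duwib* is /b/ (a voiced consonant), it takes -kig, giving *duwibkig*.
*jobo* — final sound /o/ (a vowel) → -ha → *joboha*.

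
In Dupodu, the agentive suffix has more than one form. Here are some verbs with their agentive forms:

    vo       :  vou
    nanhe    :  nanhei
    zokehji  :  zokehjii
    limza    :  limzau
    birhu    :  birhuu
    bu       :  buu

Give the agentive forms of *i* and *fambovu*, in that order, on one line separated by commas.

ii, fambovuu

The pattern is front/back vowel harmony: -i when the last vowel of the stem is a front vowel (*nanhe*, *zokehji*); -u when the last vowel of the stem is a back vowel (*vo*, *limza*, *birhu*, *bu*).
*i*: last vowel = /i/, a front vowel → -i → *ii*.
*fambovu* — last vowel /u/ (a back vowel) → -u → *fambovuu*.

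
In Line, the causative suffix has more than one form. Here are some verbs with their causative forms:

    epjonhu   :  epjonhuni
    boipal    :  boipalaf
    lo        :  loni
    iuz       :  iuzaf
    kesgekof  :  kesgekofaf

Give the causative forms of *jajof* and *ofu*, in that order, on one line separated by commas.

jajofaf, ofuni

The pattern is consonant vs. vowel: -af when the stem ends in a consonant (*boipal*, *iuz*, *kesgekof*); -ni when the stem ends in a vowel (*epjonhu*, *lo*).
Since the final sound of *jajof* is /f/ (a consonant), it takes -af, giving *jajofaf*.
*ofu* — final sound /u/ (a vowel) → -ni → *ofuni*.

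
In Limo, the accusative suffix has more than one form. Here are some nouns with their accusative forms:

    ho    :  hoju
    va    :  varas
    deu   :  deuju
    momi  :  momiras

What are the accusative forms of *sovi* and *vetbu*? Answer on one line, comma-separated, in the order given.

The suffix is conditioned by the last vowel: -ju when the last vowel of the stem is a rounded vowel (*ho*, *deu*); -ras when the last vowel of the stem is an unrounded vowel (*va*, *momi*).
*sovi* — last vowel /i/ (an unrounded vowel) → -ras → *soviras*.
*vetbu*: last vowel = /u/, a rounded vowel → -ju → *vetbuju*.

soviras, vetbuju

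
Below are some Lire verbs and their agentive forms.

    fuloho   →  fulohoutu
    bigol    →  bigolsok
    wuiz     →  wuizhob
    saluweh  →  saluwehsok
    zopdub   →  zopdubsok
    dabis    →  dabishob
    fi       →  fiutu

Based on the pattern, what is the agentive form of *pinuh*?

The pattern is sibilance of the final sound: -hob when the stem ends in a sibilant (*wuiz*, *dabis*); -sok when the stem ends in a non-sibilant consonant (*bigol*, *saluweh*, *zopdub*); -utu when the stem ends in a vowel (*fuloho*, *fi*).
Since the final sound of *pinuh* is /h/ (a non-sibilant consonant), it takes -sok, giving *pinuhsok*.

pinuhsok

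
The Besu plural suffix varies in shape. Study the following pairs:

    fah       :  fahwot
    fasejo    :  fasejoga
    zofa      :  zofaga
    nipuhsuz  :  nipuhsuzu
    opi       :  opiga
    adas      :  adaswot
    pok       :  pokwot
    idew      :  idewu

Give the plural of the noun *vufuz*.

The alternation tracks the final sound of the stem — -wot when the stem ends in a voiceless consonant (*fah*, *adas*, *pok*); -u when the stem ends in a voiced consonant (*nipuhsuz*, *idew*); -ga when the stem ends in a vowel (*fasejo*, *zofa*, *opi*).
The final sound of *vufuz* is /z/, which is a voiced consonant, so the suffix is -u, giving *vufuzu*.

vufuzu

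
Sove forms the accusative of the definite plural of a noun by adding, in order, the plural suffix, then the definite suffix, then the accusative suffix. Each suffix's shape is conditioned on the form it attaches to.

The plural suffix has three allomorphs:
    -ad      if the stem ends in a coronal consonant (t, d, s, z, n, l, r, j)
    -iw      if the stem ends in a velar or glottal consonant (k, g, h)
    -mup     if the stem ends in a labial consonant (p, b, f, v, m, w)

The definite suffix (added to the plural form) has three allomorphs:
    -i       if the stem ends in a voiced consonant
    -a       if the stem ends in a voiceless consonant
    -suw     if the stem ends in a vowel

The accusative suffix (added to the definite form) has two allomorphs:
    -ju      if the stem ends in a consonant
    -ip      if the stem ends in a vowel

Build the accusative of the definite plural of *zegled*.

Since the final consonant of *zegled* is /d/ (coronal), it takes -ad, giving *zegledad*.
The final sound of the plural form *zegledad* is /d/, which is a voiced consonant, so the definite suffix is -i, giving *zegledadi*.
The final sound of the definite form *zegledadi* is /i/, which is a vowel, so the accusative suffix is -ip, giving *zegledadiip*.

zegledadiip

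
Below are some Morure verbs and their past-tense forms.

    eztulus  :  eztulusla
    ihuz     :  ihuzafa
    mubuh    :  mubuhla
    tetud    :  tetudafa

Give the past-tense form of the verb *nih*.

Looking at the final consonant of each stem: -la when the stem ends in a voiceless consonant (*eztulus*, *mubuh*); -afa when the stem ends in a voiced consonant (*ihuz*, *tetud*).
Since the final consonant of *nih* is /h/ (voiceless), it takes -la, giving *nihla*.

nihla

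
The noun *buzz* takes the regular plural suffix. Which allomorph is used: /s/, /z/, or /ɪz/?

/ɪz/

The stem *buzz* ends in a sibilant (/s, z, ʃ, ʒ, tʃ, dʒ/).
The plural suffix surfaces as /ɪz/ after sibilants, /s/ after other voiceless consonants, and /z/ after other voiced sounds.
So the plural -s on *buzz* is pronounced /ɪz/.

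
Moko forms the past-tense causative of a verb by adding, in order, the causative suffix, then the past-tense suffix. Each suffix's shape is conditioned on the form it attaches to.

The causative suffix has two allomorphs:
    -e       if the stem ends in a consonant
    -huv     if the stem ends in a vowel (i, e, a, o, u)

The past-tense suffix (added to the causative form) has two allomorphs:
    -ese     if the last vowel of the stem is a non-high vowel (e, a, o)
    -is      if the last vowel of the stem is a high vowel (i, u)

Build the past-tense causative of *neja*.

nejahuvis

The final sound of *neja* is /a/, which is a vowel, so the causative suffix is -huv, giving *nejahuv*.
Since the last vowel of the causative form *nejahuv* is /u/ (a high vowel), it takes -is, giving *nejahuvis*.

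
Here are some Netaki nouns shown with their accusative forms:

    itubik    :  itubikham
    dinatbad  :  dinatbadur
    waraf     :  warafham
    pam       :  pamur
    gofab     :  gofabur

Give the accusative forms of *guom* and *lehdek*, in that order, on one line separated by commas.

guomur, lehdekham

The suffix is conditioned by the final consonant: -ham when the stem ends in a voiceless consonant (*itubik*, *waraf*); -ur when the stem ends in a voiced consonant (*dinatbad*, *pam*, *gofab*).
Since the final consonant of *guom* is /m/ (voiced), it takes -ur, giving *guomur*.
*lehdek* — final consonant /k/ (voiceless) → -ham → *lehdekham*.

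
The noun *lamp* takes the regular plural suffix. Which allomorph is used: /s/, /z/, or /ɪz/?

/s/

The stem *lamp* ends in a voiceless non-sibilant consonant.
The plural suffix surfaces as /ɪz/ after sibilants, /s/ after other voiceless consonants, and /z/ after other voiced sounds.
So the plural -s on *lamp* is pronounced /s/.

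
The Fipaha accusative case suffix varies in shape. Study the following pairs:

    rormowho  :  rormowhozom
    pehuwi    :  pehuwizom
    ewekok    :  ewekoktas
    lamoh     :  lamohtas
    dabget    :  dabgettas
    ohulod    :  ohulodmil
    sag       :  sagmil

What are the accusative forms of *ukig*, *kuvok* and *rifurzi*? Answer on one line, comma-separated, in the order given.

The alternation tracks the final sound of the stem — -tas when the stem ends in a voiceless consonant (*ewekok*, *lamoh*, *dabget*); -mil when the stem ends in a voiced consonant (*ohulod*, *sag*); -zom when the stem ends in a vowel (*rormowho*, *pehuwi*).
*ukig*: final sound = /g/, a voiced consonant → -mil → *ukigmil*.
Since the final sound of *kuvok* is /k/ (a voiceless consonant), it takes -tas, giving *kuvoktas*.
*rifurzi* — final sound /i/ (a vowel) → -zom → *rifurzizom*.

ukigmil, kuvoktas, rifurzizom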